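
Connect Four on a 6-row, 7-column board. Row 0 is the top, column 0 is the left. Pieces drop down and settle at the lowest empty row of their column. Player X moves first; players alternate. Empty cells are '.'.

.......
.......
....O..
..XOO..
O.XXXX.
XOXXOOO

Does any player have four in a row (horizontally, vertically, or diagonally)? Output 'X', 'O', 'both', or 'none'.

X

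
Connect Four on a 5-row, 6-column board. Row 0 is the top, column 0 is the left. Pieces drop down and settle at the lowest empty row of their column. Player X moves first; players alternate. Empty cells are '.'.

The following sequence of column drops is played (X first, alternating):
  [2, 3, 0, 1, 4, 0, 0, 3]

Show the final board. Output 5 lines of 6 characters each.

Answer: ......
......
X.....
O..O..
XOXOX.

Derivation:
Move 1: X drops in col 2, lands at row 4
Move 2: O drops in col 3, lands at row 4
Move 3: X drops in col 0, lands at row 4
Move 4: O drops in col 1, lands at row 4
Move 5: X drops in col 4, lands at row 4
Move 6: O drops in col 0, lands at row 3
Move 7: X drops in col 0, lands at row 2
Move 8: O drops in col 3, lands at row 3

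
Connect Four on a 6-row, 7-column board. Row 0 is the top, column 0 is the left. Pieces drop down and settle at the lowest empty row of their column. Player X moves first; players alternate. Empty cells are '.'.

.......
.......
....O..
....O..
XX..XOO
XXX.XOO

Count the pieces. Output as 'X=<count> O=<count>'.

X=7 O=6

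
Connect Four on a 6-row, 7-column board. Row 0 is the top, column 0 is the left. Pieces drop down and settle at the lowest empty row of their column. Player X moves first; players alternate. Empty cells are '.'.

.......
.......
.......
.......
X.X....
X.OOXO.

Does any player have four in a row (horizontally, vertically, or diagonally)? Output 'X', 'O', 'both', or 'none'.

none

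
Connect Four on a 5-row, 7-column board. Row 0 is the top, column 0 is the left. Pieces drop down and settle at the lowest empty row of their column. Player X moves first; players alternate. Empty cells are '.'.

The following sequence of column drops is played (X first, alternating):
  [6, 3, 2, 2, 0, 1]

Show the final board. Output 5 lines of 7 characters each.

Move 1: X drops in col 6, lands at row 4
Move 2: O drops in col 3, lands at row 4
Move 3: X drops in col 2, lands at row 4
Move 4: O drops in col 2, lands at row 3
Move 5: X drops in col 0, lands at row 4
Move 6: O drops in col 1, lands at row 4

Answer: .......
.......
.......
..O....
XOXO..X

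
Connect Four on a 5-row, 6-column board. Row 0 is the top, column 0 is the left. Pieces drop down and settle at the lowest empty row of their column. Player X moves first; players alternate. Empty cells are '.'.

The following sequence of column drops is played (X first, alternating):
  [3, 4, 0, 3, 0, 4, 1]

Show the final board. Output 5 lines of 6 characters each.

Answer: ......
......
......
X..OO.
XX.XO.

Derivation:
Move 1: X drops in col 3, lands at row 4
Move 2: O drops in col 4, lands at row 4
Move 3: X drops in col 0, lands at row 4
Move 4: O drops in col 3, lands at row 3
Move 5: X drops in col 0, lands at row 3
Move 6: O drops in col 4, lands at row 3
Move 7: X drops in col 1, lands at row 4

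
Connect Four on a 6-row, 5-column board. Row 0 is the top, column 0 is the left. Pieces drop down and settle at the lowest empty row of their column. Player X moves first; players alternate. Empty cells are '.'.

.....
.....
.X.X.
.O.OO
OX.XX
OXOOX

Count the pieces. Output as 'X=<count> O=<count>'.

X=7 O=7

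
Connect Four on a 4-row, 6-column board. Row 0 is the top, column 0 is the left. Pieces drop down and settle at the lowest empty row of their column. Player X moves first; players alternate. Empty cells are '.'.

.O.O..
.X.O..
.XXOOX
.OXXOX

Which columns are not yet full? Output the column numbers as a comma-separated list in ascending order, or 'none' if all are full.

Answer: 0,2,4,5

Derivation:
col 0: top cell = '.' → open
col 1: top cell = 'O' → FULL
col 2: top cell = '.' → open
col 3: top cell = 'O' → FULL
col 4: top cell = '.' → open
col 5: top cell = '.' → open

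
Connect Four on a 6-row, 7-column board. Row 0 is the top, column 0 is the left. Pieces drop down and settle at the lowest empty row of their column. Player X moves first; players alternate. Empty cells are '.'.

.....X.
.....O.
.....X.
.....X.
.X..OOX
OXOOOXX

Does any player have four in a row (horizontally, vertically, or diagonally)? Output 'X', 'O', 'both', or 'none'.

none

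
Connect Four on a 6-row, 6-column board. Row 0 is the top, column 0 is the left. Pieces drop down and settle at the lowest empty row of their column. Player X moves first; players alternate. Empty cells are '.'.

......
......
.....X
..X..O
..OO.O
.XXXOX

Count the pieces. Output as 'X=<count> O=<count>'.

X=6 O=5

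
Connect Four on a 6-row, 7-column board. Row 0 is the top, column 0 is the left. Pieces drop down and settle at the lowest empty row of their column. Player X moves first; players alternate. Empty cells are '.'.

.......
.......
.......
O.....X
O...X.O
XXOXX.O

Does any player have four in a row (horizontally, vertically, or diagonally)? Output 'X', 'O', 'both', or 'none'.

none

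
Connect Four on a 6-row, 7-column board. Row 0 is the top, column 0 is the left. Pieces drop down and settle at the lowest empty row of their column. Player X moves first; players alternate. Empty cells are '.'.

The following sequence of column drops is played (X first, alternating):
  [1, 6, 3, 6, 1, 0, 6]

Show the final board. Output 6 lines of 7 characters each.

Answer: .......
.......
.......
......X
.X....O
OX.X..O

Derivation:
Move 1: X drops in col 1, lands at row 5
Move 2: O drops in col 6, lands at row 5
Move 3: X drops in col 3, lands at row 5
Move 4: O drops in col 6, lands at row 4
Move 5: X drops in col 1, lands at row 4
Move 6: O drops in col 0, lands at row 5
Move 7: X drops in col 6, lands at row 3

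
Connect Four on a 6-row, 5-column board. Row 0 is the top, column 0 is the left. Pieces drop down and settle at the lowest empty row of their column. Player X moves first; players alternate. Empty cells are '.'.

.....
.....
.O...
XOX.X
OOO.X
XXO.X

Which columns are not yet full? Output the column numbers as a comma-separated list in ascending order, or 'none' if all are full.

col 0: top cell = '.' → open
col 1: top cell = '.' → open
col 2: top cell = '.' → open
col 3: top cell = '.' → open
col 4: top cell = '.' → open

Answer: 0,1,2,3,4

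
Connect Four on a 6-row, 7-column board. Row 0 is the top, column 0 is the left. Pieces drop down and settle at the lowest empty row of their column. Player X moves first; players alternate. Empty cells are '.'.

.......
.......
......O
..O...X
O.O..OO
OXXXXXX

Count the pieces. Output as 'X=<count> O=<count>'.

X=7 O=7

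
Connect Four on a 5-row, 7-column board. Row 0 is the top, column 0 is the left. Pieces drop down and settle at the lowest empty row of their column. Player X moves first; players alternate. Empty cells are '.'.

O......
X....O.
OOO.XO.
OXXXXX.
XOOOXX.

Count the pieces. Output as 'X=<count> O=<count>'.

X=10 O=10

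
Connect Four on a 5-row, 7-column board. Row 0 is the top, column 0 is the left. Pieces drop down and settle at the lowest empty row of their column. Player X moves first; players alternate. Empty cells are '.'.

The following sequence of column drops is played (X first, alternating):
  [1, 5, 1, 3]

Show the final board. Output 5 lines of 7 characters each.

Answer: .......
.......
.......
.X.....
.X.O.O.

Derivation:
Move 1: X drops in col 1, lands at row 4
Move 2: O drops in col 5, lands at row 4
Move 3: X drops in col 1, lands at row 3
Move 4: O drops in col 3, lands at row 4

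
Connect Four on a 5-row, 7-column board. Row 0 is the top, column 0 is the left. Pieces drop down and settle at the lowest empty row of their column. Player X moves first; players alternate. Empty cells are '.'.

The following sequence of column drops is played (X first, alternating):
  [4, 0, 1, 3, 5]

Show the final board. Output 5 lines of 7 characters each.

Move 1: X drops in col 4, lands at row 4
Move 2: O drops in col 0, lands at row 4
Move 3: X drops in col 1, lands at row 4
Move 4: O drops in col 3, lands at row 4
Move 5: X drops in col 5, lands at row 4

Answer: .......
.......
.......
.......
OX.OXX.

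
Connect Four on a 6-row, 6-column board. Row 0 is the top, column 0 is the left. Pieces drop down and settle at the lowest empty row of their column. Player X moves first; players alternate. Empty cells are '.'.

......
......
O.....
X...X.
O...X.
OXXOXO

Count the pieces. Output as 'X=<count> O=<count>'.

X=6 O=5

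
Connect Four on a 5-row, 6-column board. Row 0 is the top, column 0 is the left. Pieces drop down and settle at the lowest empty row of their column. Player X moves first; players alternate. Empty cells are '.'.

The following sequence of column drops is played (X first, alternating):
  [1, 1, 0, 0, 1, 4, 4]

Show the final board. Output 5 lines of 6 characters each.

Move 1: X drops in col 1, lands at row 4
Move 2: O drops in col 1, lands at row 3
Move 3: X drops in col 0, lands at row 4
Move 4: O drops in col 0, lands at row 3
Move 5: X drops in col 1, lands at row 2
Move 6: O drops in col 4, lands at row 4
Move 7: X drops in col 4, lands at row 3

Answer: ......
......
.X....
OO..X.
XX..O.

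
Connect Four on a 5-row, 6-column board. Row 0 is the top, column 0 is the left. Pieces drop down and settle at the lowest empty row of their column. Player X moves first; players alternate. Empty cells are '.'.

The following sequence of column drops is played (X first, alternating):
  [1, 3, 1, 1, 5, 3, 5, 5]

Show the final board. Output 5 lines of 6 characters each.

Move 1: X drops in col 1, lands at row 4
Move 2: O drops in col 3, lands at row 4
Move 3: X drops in col 1, lands at row 3
Move 4: O drops in col 1, lands at row 2
Move 5: X drops in col 5, lands at row 4
Move 6: O drops in col 3, lands at row 3
Move 7: X drops in col 5, lands at row 3
Move 8: O drops in col 5, lands at row 2

Answer: ......
......
.O...O
.X.O.X
.X.O.X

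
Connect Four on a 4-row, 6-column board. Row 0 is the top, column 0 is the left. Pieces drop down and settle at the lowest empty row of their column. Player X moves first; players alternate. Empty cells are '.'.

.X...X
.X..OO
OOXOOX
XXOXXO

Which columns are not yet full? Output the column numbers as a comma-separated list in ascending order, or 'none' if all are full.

col 0: top cell = '.' → open
col 1: top cell = 'X' → FULL
col 2: top cell = '.' → open
col 3: top cell = '.' → open
col 4: top cell = '.' → open
col 5: top cell = 'X' → FULL

Answer: 0,2,3,4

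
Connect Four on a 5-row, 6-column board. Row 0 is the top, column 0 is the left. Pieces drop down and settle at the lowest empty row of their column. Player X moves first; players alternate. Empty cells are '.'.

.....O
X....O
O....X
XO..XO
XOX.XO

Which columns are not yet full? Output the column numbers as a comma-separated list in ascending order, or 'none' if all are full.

col 0: top cell = '.' → open
col 1: top cell = '.' → open
col 2: top cell = '.' → open
col 3: top cell = '.' → open
col 4: top cell = '.' → open
col 5: top cell = 'O' → FULL

Answer: 0,1,2,3,4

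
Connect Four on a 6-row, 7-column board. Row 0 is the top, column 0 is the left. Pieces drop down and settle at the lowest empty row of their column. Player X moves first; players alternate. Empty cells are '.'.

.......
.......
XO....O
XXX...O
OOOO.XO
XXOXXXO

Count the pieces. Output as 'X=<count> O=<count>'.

X=10 O=10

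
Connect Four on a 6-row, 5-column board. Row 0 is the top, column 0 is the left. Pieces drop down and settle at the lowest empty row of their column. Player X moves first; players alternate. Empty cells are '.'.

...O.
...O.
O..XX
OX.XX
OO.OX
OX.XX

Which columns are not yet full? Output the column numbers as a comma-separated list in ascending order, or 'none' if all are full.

Answer: 0,1,2,4

Derivation:
col 0: top cell = '.' → open
col 1: top cell = '.' → open
col 2: top cell = '.' → open
col 3: top cell = 'O' → FULL
col 4: top cell = '.' → open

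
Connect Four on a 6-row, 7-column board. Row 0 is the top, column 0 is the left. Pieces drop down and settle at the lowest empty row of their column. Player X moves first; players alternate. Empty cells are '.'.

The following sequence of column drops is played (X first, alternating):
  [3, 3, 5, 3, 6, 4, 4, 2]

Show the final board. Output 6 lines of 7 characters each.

Answer: .......
.......
.......
...O...
...OX..
..OXOXX

Derivation:
Move 1: X drops in col 3, lands at row 5
Move 2: O drops in col 3, lands at row 4
Move 3: X drops in col 5, lands at row 5
Move 4: O drops in col 3, lands at row 3
Move 5: X drops in col 6, lands at row 5
Move 6: O drops in col 4, lands at row 5
Move 7: X drops in col 4, lands at row 4
Move 8: O drops in col 2, lands at row 5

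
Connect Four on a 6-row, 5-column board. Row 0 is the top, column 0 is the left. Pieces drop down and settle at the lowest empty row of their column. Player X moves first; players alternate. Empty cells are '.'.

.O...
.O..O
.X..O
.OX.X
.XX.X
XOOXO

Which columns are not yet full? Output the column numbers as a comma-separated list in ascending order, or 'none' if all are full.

Answer: 0,2,3,4

Derivation:
col 0: top cell = '.' → open
col 1: top cell = 'O' → FULL
col 2: top cell = '.' → open
col 3: top cell = '.' → open
col 4: top cell = '.' → open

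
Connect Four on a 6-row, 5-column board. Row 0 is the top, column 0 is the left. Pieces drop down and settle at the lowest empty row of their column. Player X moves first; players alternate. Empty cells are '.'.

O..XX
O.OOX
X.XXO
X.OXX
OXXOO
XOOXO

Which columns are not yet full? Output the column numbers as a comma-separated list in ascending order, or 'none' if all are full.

col 0: top cell = 'O' → FULL
col 1: top cell = '.' → open
col 2: top cell = '.' → open
col 3: top cell = 'X' → FULL
col 4: top cell = 'X' → FULL

Answer: 1,2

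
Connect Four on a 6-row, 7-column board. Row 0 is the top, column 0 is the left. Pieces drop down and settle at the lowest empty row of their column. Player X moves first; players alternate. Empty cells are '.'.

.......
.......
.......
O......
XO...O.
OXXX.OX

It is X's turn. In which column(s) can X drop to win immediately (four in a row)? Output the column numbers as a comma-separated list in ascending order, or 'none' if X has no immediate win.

col 0: drop X → no win
col 1: drop X → no win
col 2: drop X → no win
col 3: drop X → no win
col 4: drop X → WIN!
col 5: drop X → no win
col 6: drop X → no win

Answer: 4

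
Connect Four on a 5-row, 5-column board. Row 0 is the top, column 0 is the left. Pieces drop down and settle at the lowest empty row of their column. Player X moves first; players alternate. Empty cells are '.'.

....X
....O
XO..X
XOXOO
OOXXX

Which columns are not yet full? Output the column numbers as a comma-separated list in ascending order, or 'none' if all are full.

col 0: top cell = '.' → open
col 1: top cell = '.' → open
col 2: top cell = '.' → open
col 3: top cell = '.' → open
col 4: top cell = 'X' → FULL

Answer: 0,1,2,3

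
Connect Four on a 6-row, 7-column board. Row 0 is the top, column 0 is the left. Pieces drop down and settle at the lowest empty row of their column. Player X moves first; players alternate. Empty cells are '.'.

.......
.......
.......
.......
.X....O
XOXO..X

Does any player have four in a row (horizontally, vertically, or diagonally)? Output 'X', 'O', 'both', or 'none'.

none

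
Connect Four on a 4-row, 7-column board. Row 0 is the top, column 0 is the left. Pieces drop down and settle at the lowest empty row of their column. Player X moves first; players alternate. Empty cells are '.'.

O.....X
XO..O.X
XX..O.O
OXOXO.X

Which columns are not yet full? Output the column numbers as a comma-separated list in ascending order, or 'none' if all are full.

col 0: top cell = 'O' → FULL
col 1: top cell = '.' → open
col 2: top cell = '.' → open
col 3: top cell = '.' → open
col 4: top cell = '.' → open
col 5: top cell = '.' → open
col 6: top cell = 'X' → FULL

Answer: 1,2,3,4,5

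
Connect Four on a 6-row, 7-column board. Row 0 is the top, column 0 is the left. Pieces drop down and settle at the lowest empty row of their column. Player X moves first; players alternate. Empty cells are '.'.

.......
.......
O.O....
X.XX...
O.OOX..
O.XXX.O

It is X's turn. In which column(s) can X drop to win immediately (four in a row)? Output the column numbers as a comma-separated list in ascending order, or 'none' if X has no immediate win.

col 0: drop X → no win
col 1: drop X → WIN!
col 2: drop X → no win
col 3: drop X → no win
col 4: drop X → no win
col 5: drop X → WIN!
col 6: drop X → no win

Answer: 1,5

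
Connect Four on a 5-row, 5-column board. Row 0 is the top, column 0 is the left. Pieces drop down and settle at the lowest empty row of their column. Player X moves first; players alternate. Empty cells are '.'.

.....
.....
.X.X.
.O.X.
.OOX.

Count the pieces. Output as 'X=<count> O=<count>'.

X=4 O=3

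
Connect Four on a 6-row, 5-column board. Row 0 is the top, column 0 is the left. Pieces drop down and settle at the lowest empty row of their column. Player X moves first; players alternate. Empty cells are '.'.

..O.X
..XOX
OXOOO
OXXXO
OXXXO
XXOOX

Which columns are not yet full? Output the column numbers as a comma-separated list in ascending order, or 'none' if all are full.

col 0: top cell = '.' → open
col 1: top cell = '.' → open
col 2: top cell = 'O' → FULL
col 3: top cell = '.' → open
col 4: top cell = 'X' → FULL

Answer: 0,1,3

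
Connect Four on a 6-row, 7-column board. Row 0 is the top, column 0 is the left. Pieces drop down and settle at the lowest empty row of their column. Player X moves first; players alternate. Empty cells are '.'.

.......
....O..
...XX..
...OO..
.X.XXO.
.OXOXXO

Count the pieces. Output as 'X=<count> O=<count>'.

X=8 O=7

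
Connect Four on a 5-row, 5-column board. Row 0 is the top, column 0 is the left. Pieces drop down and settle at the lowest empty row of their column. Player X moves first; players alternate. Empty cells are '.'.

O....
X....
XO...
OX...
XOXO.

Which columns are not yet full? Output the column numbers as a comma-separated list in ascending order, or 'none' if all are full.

col 0: top cell = 'O' → FULL
col 1: top cell = '.' → open
col 2: top cell = '.' → open
col 3: top cell = '.' → open
col 4: top cell = '.' → open

Answer: 1,2,3,4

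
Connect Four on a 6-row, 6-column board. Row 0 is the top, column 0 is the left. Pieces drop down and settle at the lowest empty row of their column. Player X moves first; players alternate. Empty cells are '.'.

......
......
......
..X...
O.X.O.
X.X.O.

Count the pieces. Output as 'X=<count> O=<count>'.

X=4 O=3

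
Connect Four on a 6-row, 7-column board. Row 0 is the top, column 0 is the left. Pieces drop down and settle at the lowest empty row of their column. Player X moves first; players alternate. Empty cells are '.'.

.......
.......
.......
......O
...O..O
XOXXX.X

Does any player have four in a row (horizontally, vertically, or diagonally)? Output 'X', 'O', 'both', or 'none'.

none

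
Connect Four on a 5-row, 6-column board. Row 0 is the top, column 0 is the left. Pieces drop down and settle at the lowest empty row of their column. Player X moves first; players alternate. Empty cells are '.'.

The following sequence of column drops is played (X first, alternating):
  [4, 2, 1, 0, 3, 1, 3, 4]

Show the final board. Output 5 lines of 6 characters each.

Move 1: X drops in col 4, lands at row 4
Move 2: O drops in col 2, lands at row 4
Move 3: X drops in col 1, lands at row 4
Move 4: O drops in col 0, lands at row 4
Move 5: X drops in col 3, lands at row 4
Move 6: O drops in col 1, lands at row 3
Move 7: X drops in col 3, lands at row 3
Move 8: O drops in col 4, lands at row 3

Answer: ......
......
......
.O.XO.
OXOXX.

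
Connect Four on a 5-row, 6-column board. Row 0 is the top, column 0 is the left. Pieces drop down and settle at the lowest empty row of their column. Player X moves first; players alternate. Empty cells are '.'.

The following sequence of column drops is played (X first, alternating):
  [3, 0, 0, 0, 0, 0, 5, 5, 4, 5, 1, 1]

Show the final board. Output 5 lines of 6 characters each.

Move 1: X drops in col 3, lands at row 4
Move 2: O drops in col 0, lands at row 4
Move 3: X drops in col 0, lands at row 3
Move 4: O drops in col 0, lands at row 2
Move 5: X drops in col 0, lands at row 1
Move 6: O drops in col 0, lands at row 0
Move 7: X drops in col 5, lands at row 4
Move 8: O drops in col 5, lands at row 3
Move 9: X drops in col 4, lands at row 4
Move 10: O drops in col 5, lands at row 2
Move 11: X drops in col 1, lands at row 4
Move 12: O drops in col 1, lands at row 3

Answer: O.....
X.....
O....O
XO...O
OX.XXX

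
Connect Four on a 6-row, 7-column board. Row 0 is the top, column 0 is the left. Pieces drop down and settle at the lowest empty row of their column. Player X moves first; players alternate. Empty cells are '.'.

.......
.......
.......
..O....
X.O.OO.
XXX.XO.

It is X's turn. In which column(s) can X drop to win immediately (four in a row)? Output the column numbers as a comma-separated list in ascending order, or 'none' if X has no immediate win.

Answer: 3

Derivation:
col 0: drop X → no win
col 1: drop X → no win
col 2: drop X → no win
col 3: drop X → WIN!
col 4: drop X → no win
col 5: drop X → no win
col 6: drop X → no win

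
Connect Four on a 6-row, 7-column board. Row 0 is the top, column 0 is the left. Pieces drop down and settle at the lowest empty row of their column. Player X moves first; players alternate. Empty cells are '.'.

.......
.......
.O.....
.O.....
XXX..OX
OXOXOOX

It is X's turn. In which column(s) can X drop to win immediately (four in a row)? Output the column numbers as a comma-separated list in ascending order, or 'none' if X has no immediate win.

Answer: 3

Derivation:
col 0: drop X → no win
col 1: drop X → no win
col 2: drop X → no win
col 3: drop X → WIN!
col 4: drop X → no win
col 5: drop X → no win
col 6: drop X → no win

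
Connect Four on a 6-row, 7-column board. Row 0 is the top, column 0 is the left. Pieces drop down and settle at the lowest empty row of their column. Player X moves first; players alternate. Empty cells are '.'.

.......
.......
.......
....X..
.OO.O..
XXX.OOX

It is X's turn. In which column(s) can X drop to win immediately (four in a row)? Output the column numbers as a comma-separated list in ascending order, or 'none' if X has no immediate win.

Answer: 3

Derivation:
col 0: drop X → no win
col 1: drop X → no win
col 2: drop X → no win
col 3: drop X → WIN!
col 4: drop X → no win
col 5: drop X → no win
col 6: drop X → no win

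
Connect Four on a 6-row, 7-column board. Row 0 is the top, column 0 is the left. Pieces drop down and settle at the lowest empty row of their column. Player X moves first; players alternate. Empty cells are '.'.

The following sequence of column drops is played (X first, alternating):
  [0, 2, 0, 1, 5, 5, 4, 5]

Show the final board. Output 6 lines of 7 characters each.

Move 1: X drops in col 0, lands at row 5
Move 2: O drops in col 2, lands at row 5
Move 3: X drops in col 0, lands at row 4
Move 4: O drops in col 1, lands at row 5
Move 5: X drops in col 5, lands at row 5
Move 6: O drops in col 5, lands at row 4
Move 7: X drops in col 4, lands at row 5
Move 8: O drops in col 5, lands at row 3

Answer: .......
.......
.......
.....O.
X....O.
XOO.XX.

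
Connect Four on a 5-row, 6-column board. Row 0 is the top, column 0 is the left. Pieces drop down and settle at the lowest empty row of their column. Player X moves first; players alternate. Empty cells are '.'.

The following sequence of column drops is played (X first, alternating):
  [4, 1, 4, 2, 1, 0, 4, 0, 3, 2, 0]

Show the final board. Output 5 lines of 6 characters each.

Move 1: X drops in col 4, lands at row 4
Move 2: O drops in col 1, lands at row 4
Move 3: X drops in col 4, lands at row 3
Move 4: O drops in col 2, lands at row 4
Move 5: X drops in col 1, lands at row 3
Move 6: O drops in col 0, lands at row 4
Move 7: X drops in col 4, lands at row 2
Move 8: O drops in col 0, lands at row 3
Move 9: X drops in col 3, lands at row 4
Move 10: O drops in col 2, lands at row 3
Move 11: X drops in col 0, lands at row 2

Answer: ......
......
X...X.
OXO.X.
OOOXX.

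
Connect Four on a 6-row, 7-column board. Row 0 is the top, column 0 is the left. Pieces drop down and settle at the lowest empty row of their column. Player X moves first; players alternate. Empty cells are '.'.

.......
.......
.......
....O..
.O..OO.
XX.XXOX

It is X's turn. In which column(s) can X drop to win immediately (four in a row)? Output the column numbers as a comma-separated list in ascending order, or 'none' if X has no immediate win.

Answer: 2

Derivation:
col 0: drop X → no win
col 1: drop X → no win
col 2: drop X → WIN!
col 3: drop X → no win
col 4: drop X → no win
col 5: drop X → no win
col 6: drop X → no win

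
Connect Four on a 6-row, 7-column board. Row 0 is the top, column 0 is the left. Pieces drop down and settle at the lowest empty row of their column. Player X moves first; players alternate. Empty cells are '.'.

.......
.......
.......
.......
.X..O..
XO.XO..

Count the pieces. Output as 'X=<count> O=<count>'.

X=3 O=3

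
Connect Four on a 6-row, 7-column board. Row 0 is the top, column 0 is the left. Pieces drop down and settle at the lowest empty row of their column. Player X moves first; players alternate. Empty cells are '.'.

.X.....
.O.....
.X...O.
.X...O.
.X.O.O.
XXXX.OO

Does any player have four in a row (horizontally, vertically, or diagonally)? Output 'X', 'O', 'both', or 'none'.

both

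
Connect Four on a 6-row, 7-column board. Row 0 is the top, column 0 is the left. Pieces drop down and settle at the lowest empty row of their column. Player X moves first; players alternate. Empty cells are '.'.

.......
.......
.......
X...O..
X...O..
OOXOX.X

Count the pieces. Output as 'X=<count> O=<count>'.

X=5 O=5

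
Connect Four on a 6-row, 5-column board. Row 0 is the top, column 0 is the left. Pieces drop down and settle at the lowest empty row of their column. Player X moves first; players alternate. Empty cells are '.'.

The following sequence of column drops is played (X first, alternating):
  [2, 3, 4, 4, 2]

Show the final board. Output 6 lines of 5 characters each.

Answer: .....
.....
.....
.....
..X.O
..XOX

Derivation:
Move 1: X drops in col 2, lands at row 5
Move 2: O drops in col 3, lands at row 5
Move 3: X drops in col 4, lands at row 5
Move 4: O drops in col 4, lands at row 4
Move 5: X drops in col 2, lands at row 4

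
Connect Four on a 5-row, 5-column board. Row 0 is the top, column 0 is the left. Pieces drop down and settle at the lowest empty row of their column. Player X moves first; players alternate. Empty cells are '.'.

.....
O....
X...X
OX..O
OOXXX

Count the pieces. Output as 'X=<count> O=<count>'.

X=6 O=5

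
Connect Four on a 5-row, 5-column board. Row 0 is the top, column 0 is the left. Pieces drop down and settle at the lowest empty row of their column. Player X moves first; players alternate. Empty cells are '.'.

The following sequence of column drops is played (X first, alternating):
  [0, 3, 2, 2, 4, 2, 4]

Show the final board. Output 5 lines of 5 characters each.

Answer: .....
.....
..O..
..O.X
X.XOX

Derivation:
Move 1: X drops in col 0, lands at row 4
Move 2: O drops in col 3, lands at row 4
Move 3: X drops in col 2, lands at row 4
Move 4: O drops in col 2, lands at row 3
Move 5: X drops in col 4, lands at row 4
Move 6: O drops in col 2, lands at row 2
Move 7: X drops in col 4, lands at row 3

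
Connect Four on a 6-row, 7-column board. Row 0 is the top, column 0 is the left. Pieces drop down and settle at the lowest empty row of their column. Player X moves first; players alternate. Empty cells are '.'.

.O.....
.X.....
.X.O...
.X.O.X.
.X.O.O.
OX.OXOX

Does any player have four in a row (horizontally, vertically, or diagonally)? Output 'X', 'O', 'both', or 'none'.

both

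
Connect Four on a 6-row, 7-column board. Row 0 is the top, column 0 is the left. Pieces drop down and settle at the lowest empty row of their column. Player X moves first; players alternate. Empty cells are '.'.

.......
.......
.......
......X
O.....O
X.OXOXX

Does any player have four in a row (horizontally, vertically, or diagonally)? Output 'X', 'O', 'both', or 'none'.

none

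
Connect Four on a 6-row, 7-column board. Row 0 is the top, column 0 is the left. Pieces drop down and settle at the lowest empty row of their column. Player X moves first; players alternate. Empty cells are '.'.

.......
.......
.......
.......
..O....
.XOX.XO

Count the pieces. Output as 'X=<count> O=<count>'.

X=3 O=3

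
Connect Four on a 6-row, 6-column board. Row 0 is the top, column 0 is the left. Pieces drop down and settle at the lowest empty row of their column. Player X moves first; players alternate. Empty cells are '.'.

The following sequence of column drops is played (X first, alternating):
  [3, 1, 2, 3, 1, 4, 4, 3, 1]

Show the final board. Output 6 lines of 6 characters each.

Move 1: X drops in col 3, lands at row 5
Move 2: O drops in col 1, lands at row 5
Move 3: X drops in col 2, lands at row 5
Move 4: O drops in col 3, lands at row 4
Move 5: X drops in col 1, lands at row 4
Move 6: O drops in col 4, lands at row 5
Move 7: X drops in col 4, lands at row 4
Move 8: O drops in col 3, lands at row 3
Move 9: X drops in col 1, lands at row 3

Answer: ......
......
......
.X.O..
.X.OX.
.OXXO.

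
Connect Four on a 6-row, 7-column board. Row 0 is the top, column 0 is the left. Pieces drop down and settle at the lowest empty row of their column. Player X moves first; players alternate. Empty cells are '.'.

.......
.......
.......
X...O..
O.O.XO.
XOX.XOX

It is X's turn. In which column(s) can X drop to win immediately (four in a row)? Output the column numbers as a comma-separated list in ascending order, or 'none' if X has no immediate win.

col 0: drop X → no win
col 1: drop X → no win
col 2: drop X → no win
col 3: drop X → no win
col 4: drop X → no win
col 5: drop X → no win
col 6: drop X → no win

Answer: none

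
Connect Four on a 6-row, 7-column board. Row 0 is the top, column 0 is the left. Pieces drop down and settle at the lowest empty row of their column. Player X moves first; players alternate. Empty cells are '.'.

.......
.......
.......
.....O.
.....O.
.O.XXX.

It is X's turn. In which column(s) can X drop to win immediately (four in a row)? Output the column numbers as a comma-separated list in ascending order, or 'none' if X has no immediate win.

Answer: 2,6

Derivation:
col 0: drop X → no win
col 1: drop X → no win
col 2: drop X → WIN!
col 3: drop X → no win
col 4: drop X → no win
col 5: drop X → no win
col 6: drop X → WIN!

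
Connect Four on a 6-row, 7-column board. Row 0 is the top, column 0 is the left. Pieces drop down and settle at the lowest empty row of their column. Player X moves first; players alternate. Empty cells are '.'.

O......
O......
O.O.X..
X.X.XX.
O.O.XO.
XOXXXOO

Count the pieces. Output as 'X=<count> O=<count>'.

X=10 O=10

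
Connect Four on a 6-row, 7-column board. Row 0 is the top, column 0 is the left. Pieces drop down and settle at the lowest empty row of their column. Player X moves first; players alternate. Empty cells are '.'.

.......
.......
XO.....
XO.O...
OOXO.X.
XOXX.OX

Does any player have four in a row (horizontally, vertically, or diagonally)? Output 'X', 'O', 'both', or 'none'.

O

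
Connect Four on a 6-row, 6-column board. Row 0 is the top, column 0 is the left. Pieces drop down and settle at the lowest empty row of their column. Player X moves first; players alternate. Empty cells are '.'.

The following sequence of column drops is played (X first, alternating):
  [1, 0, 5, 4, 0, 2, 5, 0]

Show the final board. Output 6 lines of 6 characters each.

Move 1: X drops in col 1, lands at row 5
Move 2: O drops in col 0, lands at row 5
Move 3: X drops in col 5, lands at row 5
Move 4: O drops in col 4, lands at row 5
Move 5: X drops in col 0, lands at row 4
Move 6: O drops in col 2, lands at row 5
Move 7: X drops in col 5, lands at row 4
Move 8: O drops in col 0, lands at row 3

Answer: ......
......
......
O.....
X....X
OXO.OX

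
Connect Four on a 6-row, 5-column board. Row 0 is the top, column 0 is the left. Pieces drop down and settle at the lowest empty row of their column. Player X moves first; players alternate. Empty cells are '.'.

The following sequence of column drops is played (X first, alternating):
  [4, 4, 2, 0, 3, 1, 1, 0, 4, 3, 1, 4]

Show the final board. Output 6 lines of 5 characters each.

Move 1: X drops in col 4, lands at row 5
Move 2: O drops in col 4, lands at row 4
Move 3: X drops in col 2, lands at row 5
Move 4: O drops in col 0, lands at row 5
Move 5: X drops in col 3, lands at row 5
Move 6: O drops in col 1, lands at row 5
Move 7: X drops in col 1, lands at row 4
Move 8: O drops in col 0, lands at row 4
Move 9: X drops in col 4, lands at row 3
Move 10: O drops in col 3, lands at row 4
Move 11: X drops in col 1, lands at row 3
Move 12: O drops in col 4, lands at row 2

Answer: .....
.....
....O
.X..X
OX.OO
OOXXX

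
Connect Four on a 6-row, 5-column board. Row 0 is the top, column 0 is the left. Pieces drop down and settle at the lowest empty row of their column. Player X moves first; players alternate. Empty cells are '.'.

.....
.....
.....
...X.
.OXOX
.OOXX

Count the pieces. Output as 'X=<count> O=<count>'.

X=5 O=4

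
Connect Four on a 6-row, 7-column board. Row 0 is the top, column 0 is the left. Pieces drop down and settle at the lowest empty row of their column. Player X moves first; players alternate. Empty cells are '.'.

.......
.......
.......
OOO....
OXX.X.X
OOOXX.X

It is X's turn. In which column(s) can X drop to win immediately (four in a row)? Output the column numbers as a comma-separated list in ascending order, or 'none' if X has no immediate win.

col 0: drop X → no win
col 1: drop X → no win
col 2: drop X → no win
col 3: drop X → WIN!
col 4: drop X → no win
col 5: drop X → WIN!
col 6: drop X → no win

Answer: 3,5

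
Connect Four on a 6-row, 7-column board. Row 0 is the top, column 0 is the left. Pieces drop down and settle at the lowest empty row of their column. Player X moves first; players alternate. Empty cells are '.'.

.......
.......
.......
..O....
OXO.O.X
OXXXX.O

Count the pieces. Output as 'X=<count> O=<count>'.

X=6 O=6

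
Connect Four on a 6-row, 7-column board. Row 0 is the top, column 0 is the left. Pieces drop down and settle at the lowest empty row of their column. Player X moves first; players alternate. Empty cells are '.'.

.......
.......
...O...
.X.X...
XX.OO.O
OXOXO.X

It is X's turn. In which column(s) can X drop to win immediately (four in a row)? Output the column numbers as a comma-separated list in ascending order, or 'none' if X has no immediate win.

Answer: 1

Derivation:
col 0: drop X → no win
col 1: drop X → WIN!
col 2: drop X → no win
col 3: drop X → no win
col 4: drop X → no win
col 5: drop X → no win
col 6: drop X → no win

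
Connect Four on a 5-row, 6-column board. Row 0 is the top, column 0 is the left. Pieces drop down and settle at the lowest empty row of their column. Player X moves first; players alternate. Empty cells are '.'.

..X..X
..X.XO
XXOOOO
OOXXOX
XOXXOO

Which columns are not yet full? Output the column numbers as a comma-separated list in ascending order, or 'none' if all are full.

col 0: top cell = '.' → open
col 1: top cell = '.' → open
col 2: top cell = 'X' → FULL
col 3: top cell = '.' → open
col 4: top cell = '.' → open
col 5: top cell = 'X' → FULL

Answer: 0,1,3,4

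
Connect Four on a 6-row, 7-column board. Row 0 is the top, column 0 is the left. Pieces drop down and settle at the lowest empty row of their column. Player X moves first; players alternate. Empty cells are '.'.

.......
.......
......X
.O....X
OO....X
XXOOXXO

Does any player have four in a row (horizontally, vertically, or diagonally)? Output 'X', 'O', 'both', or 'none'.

none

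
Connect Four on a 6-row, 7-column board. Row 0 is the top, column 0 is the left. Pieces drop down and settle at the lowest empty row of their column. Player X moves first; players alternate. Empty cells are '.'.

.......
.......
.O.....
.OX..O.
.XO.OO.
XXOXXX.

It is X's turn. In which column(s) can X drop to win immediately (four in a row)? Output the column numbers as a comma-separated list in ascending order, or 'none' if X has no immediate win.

col 0: drop X → no win
col 1: drop X → no win
col 2: drop X → no win
col 3: drop X → no win
col 4: drop X → no win
col 5: drop X → no win
col 6: drop X → WIN!

Answer: 6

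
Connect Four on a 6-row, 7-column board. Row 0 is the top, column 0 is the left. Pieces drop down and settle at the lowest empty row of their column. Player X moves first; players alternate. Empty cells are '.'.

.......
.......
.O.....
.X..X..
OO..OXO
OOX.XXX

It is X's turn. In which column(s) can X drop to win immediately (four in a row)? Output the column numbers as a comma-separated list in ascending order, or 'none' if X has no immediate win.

col 0: drop X → no win
col 1: drop X → no win
col 2: drop X → no win
col 3: drop X → WIN!
col 4: drop X → no win
col 5: drop X → no win
col 6: drop X → no win

Answer: 3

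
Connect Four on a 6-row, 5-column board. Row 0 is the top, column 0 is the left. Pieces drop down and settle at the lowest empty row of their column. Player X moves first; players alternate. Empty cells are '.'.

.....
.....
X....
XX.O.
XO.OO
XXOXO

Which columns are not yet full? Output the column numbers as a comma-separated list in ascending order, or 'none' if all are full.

Answer: 0,1,2,3,4

Derivation:
col 0: top cell = '.' → open
col 1: top cell = '.' → open
col 2: top cell = '.' → open
col 3: top cell = '.' → open
col 4: top cell = '.' → open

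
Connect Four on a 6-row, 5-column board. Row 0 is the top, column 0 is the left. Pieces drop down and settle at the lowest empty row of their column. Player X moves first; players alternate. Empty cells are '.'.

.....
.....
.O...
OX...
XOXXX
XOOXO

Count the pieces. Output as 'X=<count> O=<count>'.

X=7 O=6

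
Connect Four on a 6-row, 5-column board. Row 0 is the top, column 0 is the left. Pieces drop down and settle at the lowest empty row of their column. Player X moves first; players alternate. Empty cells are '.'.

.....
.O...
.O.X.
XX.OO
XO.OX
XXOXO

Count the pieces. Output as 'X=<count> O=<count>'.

X=8 O=8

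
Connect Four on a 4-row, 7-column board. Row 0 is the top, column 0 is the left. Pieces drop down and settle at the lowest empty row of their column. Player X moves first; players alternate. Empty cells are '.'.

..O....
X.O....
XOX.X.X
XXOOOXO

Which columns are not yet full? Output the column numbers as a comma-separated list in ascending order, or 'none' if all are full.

col 0: top cell = '.' → open
col 1: top cell = '.' → open
col 2: top cell = 'O' → FULL
col 3: top cell = '.' → open
col 4: top cell = '.' → open
col 5: top cell = '.' → open
col 6: top cell = '.' → open

Answer: 0,1,3,4,5,6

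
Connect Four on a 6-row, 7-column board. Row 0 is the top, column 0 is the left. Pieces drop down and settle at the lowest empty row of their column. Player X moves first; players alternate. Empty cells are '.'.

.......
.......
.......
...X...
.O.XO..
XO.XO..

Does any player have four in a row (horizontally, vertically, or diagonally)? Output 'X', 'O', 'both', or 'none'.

none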